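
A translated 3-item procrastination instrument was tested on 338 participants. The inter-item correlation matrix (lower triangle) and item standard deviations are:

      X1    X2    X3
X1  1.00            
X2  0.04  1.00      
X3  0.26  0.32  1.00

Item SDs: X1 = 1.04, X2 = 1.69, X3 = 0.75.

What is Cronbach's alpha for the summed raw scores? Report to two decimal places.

Cronbach's alpha = 0.35

Σσ²ᵢ = 1.04² + 1.69² + 0.75² = 4.5002
Covariances σ_ij = r_ij · s_i · s_j:
  σ(X1,X2) = 0.04 × 1.04 × 1.69 = 0.0703
  σ(X1,X3) = 0.26 × 1.04 × 0.75 = 0.2028
  σ(X2,X3) = 0.32 × 1.69 × 0.75 = 0.4056
σ²_T = Σσ²ᵢ + 2·Σσ_ij = 4.5002 + 2 × 0.6787 = 5.8576
α = (3/2)·(1 − 4.5002/5.8576) = 0.35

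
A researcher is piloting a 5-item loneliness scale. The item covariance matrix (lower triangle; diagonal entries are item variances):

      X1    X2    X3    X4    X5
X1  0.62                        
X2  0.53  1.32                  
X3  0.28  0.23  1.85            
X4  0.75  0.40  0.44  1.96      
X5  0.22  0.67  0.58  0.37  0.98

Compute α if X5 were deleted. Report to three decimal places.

α = 0.637

Remaining items: X1, X2, X3, X4 (k = 4).
ΣVar(i) = 0.62 + 1.32 + 1.85 + 1.96 = 5.75
Var(T) = 5.75 + 2 × 2.63 = 11.01
α (item deleted) = (4/3)·(1 − 5.75/11.01) = 0.637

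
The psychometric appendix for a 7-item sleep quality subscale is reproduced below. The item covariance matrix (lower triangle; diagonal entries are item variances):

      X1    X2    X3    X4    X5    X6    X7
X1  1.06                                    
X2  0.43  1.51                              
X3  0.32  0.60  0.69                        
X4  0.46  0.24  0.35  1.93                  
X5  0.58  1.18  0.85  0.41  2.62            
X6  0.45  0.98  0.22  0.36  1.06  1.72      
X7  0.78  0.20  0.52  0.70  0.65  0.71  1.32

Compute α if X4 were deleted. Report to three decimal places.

α = 0.817

Remaining items: X1, X2, X3, X5, X6, X7 (k = 6).
sum of item variances = 1.06 + 1.51 + 0.69 + 2.62 + 1.72 + 1.32 = 8.92
σ²_total = 8.92 + 2 × 9.53 = 27.98
α (item deleted) = (6/5)·(1 − 8.92/27.98) = 0.817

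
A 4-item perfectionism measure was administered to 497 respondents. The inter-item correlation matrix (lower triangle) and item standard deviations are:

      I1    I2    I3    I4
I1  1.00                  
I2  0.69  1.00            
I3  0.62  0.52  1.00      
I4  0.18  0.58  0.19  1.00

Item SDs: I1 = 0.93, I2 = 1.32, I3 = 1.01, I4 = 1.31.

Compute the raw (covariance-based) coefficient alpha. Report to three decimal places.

coefficient alpha = 0.765

Σσ²ᵢ = 0.93² + 1.32² + 1.01² + 1.31² = 5.3435
Covariances σ_ij = r_ij · s_i · s_j:
  σ(I1,I2) = 0.69 × 0.93 × 1.32 = 0.8470
  σ(I1,I3) = 0.62 × 0.93 × 1.01 = 0.5824
  σ(I1,I4) = 0.18 × 0.93 × 1.31 = 0.2193
  σ(I2,I3) = 0.52 × 1.32 × 1.01 = 0.6933
  σ(I2,I4) = 0.58 × 1.32 × 1.31 = 1.0029
  σ(I3,I4) = 0.19 × 1.01 × 1.31 = 0.2514
σ²_T = Σσ²ᵢ + 2·Σσ_ij = 5.3435 + 2 × 3.5963 = 12.5361
α = (4/3)·(1 − 5.3435/12.5361) = 0.765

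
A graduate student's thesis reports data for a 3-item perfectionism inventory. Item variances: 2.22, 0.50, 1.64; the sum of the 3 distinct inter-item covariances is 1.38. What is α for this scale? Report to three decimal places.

Σσᵢ² = 2.22 + 0.50 + 1.64 = 4.36
Sum of distinct covariances = 1.38
σ²_T = Σσᵢ² + 2·Σcov = 4.36 + 2 × 1.38 = 7.12
α = (3/2)·(1 − 4.36/7.12) = 0.581

α = 0.581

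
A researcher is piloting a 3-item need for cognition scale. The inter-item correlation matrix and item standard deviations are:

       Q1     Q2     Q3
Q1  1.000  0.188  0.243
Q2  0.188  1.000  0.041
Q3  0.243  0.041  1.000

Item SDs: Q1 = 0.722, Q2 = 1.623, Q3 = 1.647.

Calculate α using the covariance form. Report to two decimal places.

Σσ²ᵢ = 0.722² + 1.623² + 1.647² = 5.8680
Covariances σ_ij = r_ij · s_i · s_j:
  σ(Q1,Q2) = 0.188 × 0.722 × 1.623 = 0.2203
  σ(Q1,Q3) = 0.243 × 0.722 × 1.647 = 0.2890
  σ(Q2,Q3) = 0.041 × 1.623 × 1.647 = 0.1096
σ²_T = Σσ²ᵢ + 2·Σσ_ij = 5.8680 + 2 × 0.6189 = 7.1058
α = (3/2)·(1 − 5.8680/7.1058) = 0.26

α = 0.26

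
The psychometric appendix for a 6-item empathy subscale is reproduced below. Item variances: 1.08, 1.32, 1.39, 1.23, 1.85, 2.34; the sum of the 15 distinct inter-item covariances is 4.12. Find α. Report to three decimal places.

sum of item variances = 1.08 + 1.32 + 1.39 + 1.23 + 1.85 + 2.34 = 9.21
Sum of distinct covariances = 4.12
total variance = sum of item variances + 2·Σcov = 9.21 + 2 × 4.12 = 17.45
α = (6/5)·(1 − 9.21/17.45) = 0.567

α = 0.567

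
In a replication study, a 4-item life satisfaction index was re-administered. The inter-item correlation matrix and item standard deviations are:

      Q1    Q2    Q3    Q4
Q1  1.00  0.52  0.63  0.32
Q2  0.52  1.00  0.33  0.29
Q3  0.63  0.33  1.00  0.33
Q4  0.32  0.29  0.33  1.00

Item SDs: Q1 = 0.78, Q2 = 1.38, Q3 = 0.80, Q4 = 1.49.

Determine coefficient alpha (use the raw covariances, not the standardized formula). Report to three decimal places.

Σσ²ᵢ = 0.78² + 1.38² + 0.80² + 1.49² = 5.3729
Covariances σ_ij = r_ij · s_i · s_j:
  σ(Q1,Q2) = 0.52 × 0.78 × 1.38 = 0.5597
  σ(Q1,Q3) = 0.63 × 0.78 × 0.80 = 0.3931
  σ(Q1,Q4) = 0.32 × 0.78 × 1.49 = 0.3719
  σ(Q2,Q3) = 0.33 × 1.38 × 0.80 = 0.3643
  σ(Q2,Q4) = 0.29 × 1.38 × 1.49 = 0.5963
  σ(Q3,Q4) = 0.33 × 0.80 × 1.49 = 0.3934
σ²_T = Σσ²ᵢ + 2·Σσ_ij = 5.3729 + 2 × 2.6787 = 10.7303
α = (4/3)·(1 − 5.3729/10.7303) = 0.666

coefficient alpha = 0.666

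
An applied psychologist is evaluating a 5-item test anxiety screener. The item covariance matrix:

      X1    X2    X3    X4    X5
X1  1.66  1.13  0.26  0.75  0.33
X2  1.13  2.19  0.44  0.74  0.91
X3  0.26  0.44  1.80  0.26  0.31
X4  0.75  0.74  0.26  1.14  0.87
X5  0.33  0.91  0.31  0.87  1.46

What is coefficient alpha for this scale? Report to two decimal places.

coefficient alpha = 0.74

Σσ²ᵢ = 1.66 + 2.19 + 1.80 + 1.14 + 1.46 = 8.25
Σ_{i<j} σ_ij = 6.00
Var(T) = 8.25 + 2 × 6.00 = 20.25
α = (k/(k−1))·(1 − Σσ²ᵢ/Var(T)) = (5/4)·(1 − 8.25/20.25) = 0.74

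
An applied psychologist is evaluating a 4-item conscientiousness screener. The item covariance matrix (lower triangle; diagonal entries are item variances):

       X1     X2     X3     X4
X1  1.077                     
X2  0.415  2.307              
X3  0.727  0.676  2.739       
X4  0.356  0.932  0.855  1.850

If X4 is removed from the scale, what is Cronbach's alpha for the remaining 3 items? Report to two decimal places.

α = 0.56

Remaining items: X1, X2, X3 (k = 3).
sum of item variances = 1.077 + 2.307 + 2.739 = 6.123
σ²_total = 6.123 + 2 × 1.818 = 9.759
α (item deleted) = (3/2)·(1 − 6.123/9.759) = 0.56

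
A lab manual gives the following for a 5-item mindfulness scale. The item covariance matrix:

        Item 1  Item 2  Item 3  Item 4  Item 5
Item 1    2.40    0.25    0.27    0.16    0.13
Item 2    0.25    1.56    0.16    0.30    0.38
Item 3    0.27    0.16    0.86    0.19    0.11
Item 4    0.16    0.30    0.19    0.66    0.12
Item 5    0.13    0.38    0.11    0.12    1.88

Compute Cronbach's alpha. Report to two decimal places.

α = 0.45

Σσ²ᵢ = 2.40 + 1.56 + 0.86 + 0.66 + 1.88 = 7.36
Sum of off-diagonal covariances = 2.07
σ²_total = 7.36 + 2 × 2.07 = 11.50
α = (k/(k−1))·(1 − Σσ²ᵢ/σ²_total) = (5/4)·(1 − 7.36/11.50) = 0.45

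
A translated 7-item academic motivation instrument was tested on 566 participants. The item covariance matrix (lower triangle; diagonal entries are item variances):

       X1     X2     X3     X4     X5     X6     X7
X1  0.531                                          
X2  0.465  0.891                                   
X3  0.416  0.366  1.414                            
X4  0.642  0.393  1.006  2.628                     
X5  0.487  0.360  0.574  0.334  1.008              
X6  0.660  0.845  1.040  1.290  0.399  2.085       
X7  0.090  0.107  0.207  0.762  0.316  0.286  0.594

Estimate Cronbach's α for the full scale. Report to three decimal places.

α = 0.825

Σσ²ᵢ = 0.531 + 0.891 + 1.414 + 2.628 + 1.008 + 2.085 + 0.594 = 9.151
Sum of the distinct covariances = 11.045
σ²_total = 9.151 + 2 × 11.045 = 31.241
α = (k/(k−1))·(1 − Σσ²ᵢ/σ²_total) = (7/6)·(1 − 9.151/31.241) = 0.825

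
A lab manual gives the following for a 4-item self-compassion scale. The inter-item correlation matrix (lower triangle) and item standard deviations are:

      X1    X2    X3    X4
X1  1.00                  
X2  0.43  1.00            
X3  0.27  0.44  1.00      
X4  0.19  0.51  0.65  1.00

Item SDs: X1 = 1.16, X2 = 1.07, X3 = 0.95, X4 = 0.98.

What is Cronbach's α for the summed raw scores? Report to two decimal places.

Σσ²ᵢ = 1.16² + 1.07² + 0.95² + 0.98² = 4.3534
Covariances σ_ij = r_ij · s_i · s_j:
  σ(X1,X2) = 0.43 × 1.16 × 1.07 = 0.5337
  σ(X1,X3) = 0.27 × 1.16 × 0.95 = 0.2975
  σ(X1,X4) = 0.19 × 1.16 × 0.98 = 0.2160
  σ(X2,X3) = 0.44 × 1.07 × 0.95 = 0.4473
  σ(X2,X4) = 0.51 × 1.07 × 0.98 = 0.5348
  σ(X3,X4) = 0.65 × 0.95 × 0.98 = 0.6051
σ²_T = Σσ²ᵢ + 2·Σσ_ij = 4.3534 + 2 × 2.6344 = 9.6222
α = (4/3)·(1 − 4.3534/9.6222) = 0.73

α = 0.73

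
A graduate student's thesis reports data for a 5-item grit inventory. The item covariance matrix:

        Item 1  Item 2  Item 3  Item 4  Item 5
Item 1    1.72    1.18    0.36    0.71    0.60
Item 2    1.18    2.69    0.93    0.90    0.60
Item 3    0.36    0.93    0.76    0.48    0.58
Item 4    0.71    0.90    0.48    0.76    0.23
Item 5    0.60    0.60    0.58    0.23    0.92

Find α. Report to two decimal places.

α = 0.82

ΣVar(i) = 1.72 + 2.69 + 0.76 + 0.76 + 0.92 = 6.85
Σ_{i<j} σ_ij = 6.57
total variance = 6.85 + 2 × 6.57 = 19.99
α = (k/(k−1))·(1 − ΣVar(i)/total variance) = (5/4)·(1 − 6.85/19.99) = 0.82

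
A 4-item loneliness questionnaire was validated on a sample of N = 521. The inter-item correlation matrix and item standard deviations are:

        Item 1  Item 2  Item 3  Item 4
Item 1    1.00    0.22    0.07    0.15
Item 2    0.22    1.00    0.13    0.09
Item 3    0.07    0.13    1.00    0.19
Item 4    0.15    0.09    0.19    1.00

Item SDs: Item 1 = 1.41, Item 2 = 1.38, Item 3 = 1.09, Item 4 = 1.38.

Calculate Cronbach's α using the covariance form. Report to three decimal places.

Σσ²ᵢ = 1.41² + 1.38² + 1.09² + 1.38² = 6.9850
Covariances σ_ij = r_ij · s_i · s_j:
  σ(Item 1,Item 2) = 0.22 × 1.41 × 1.38 = 0.4281
  σ(Item 1,Item 3) = 0.07 × 1.41 × 1.09 = 0.1076
  σ(Item 1,Item 4) = 0.15 × 1.41 × 1.38 = 0.2919
  σ(Item 2,Item 3) = 0.13 × 1.38 × 1.09 = 0.1955
  σ(Item 2,Item 4) = 0.09 × 1.38 × 1.38 = 0.1714
  σ(Item 3,Item 4) = 0.19 × 1.09 × 1.38 = 0.2858
σ²_T = Σσ²ᵢ + 2·Σσ_ij = 6.9850 + 2 × 1.4803 = 9.9456
α = (4/3)·(1 − 6.9850/9.9456) = 0.397

Cronbach's α = 0.397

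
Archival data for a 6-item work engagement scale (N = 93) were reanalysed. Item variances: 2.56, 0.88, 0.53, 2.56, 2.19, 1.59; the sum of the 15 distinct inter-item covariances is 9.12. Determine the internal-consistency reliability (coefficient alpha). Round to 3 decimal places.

ΣVar(i) = 2.56 + 0.88 + 0.53 + 2.56 + 2.19 + 1.59 = 10.31
Sum of distinct covariances = 9.12
Var(T) = ΣVar(i) + 2·Σcov = 10.31 + 2 × 9.12 = 28.55
α = (6/5)·(1 − 10.31/28.55) = 0.767

coefficient alpha = 0.767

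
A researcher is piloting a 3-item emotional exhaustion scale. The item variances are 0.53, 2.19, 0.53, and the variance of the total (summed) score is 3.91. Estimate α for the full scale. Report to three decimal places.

Σσ²ᵢ = 0.53 + 2.19 + 0.53 = 3.25
α = (k/(k−1))·(1 − Σσ²ᵢ/total variance) = (3/2)·(1 − 3.25/3.91) = 0.253

α = 0.253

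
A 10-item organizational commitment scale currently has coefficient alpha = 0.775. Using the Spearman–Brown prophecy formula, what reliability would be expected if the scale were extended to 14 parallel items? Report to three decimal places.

Length factor m = 14/10 = 1.4000
α' = m·α / (1 + (m−1)·α)
   = 14/10 × 0.775 / (1 + (14/10 − 1) × 0.775)
   = 1.0850 / 1.3100 = 0.828

predicted reliability = 0.828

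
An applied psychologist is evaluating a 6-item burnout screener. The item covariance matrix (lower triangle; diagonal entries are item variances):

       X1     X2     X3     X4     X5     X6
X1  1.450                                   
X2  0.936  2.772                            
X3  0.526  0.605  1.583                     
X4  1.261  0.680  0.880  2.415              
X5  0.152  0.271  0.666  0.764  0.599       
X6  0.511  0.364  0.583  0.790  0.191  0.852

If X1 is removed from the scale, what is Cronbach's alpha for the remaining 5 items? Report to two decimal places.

Remaining items: X2, X3, X4, X5, X6 (k = 5).
ΣVar(i) = 2.772 + 1.583 + 2.415 + 0.599 + 0.852 = 8.221
σ²_total = 8.221 + 2 × 5.794 = 19.809
α (item deleted) = (5/4)·(1 − 8.221/19.809) = 0.73

α = 0.73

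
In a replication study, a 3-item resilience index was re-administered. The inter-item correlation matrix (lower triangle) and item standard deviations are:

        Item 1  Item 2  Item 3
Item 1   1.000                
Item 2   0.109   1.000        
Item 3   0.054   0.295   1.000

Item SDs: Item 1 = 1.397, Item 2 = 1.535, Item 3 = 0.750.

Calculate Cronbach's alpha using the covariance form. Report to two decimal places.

Σσ²ᵢ = 1.397² + 1.535² + 0.750² = 4.8703
Covariances σ_ij = r_ij · s_i · s_j:
  σ(Item 1,Item 2) = 0.109 × 1.397 × 1.535 = 0.2337
  σ(Item 1,Item 3) = 0.054 × 1.397 × 0.750 = 0.0566
  σ(Item 2,Item 3) = 0.295 × 1.535 × 0.750 = 0.3396
σ²_T = Σσ²ᵢ + 2·Σσ_ij = 4.8703 + 2 × 0.6299 = 6.1301
α = (3/2)·(1 − 4.8703/6.1301) = 0.31

α = 0.31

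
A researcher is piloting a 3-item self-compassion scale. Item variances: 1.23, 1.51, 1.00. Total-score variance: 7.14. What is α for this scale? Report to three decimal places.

Σσ²ᵢ = 1.23 + 1.51 + 1.00 = 3.74
α = (k/(k−1))·(1 − Σσ²ᵢ/σ²_T) = (3/2)·(1 − 3.74/7.14) = 0.714

α = 0.714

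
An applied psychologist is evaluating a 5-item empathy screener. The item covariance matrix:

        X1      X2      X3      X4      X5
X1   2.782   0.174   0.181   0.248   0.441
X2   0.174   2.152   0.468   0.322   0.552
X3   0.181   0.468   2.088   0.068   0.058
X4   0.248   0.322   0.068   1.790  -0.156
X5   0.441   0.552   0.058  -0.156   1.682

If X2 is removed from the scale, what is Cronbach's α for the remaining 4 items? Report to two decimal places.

α = 0.22

Remaining items: X1, X3, X4, X5 (k = 4).
sum of item variances = 2.782 + 2.088 + 1.790 + 1.682 = 8.342
σ²_total = 8.342 + 2 × 0.840 = 10.022
α (item deleted) = (4/3)·(1 − 8.342/10.022) = 0.22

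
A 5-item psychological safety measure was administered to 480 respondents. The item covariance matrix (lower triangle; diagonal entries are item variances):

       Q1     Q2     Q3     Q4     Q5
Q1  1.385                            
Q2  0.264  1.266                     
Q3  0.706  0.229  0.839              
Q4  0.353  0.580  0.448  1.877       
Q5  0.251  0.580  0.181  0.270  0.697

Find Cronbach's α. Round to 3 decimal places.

ΣVar(i) = 1.385 + 1.266 + 0.839 + 1.877 + 0.697 = 6.064
Sum of the distinct covariances = 3.862
σ²_total = 6.064 + 2 × 3.862 = 13.788
α = (k/(k−1))·(1 − ΣVar(i)/σ²_total) = (5/4)·(1 − 6.064/13.788) = 0.700

Cronbach's α = 0.700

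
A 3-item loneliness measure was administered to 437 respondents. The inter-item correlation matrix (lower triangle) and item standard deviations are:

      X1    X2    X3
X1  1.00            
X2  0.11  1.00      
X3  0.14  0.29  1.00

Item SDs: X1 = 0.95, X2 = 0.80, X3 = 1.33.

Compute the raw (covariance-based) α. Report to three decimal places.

α = 0.384

Σσ²ᵢ = 0.95² + 0.80² + 1.33² = 3.3114
Covariances σ_ij = r_ij · s_i · s_j:
  σ(X1,X2) = 0.11 × 0.95 × 0.80 = 0.0836
  σ(X1,X3) = 0.14 × 0.95 × 1.33 = 0.1769
  σ(X2,X3) = 0.29 × 0.80 × 1.33 = 0.3086
σ²_T = Σσ²ᵢ + 2·Σσ_ij = 3.3114 + 2 × 0.5691 = 4.4496
α = (3/2)·(1 − 3.3114/4.4496) = 0.384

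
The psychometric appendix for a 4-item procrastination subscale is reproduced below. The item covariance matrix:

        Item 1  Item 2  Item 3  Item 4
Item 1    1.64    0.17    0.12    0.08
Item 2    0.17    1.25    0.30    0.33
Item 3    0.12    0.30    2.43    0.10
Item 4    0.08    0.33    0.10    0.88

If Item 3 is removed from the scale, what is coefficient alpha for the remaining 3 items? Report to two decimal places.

coefficient alpha = 0.35

Remaining items: Item 1, Item 2, Item 4 (k = 3).
sum of item variances = 1.64 + 1.25 + 0.88 = 3.77
σ²_T = 3.77 + 2 × 0.58 = 4.93
α (item deleted) = (3/2)·(1 − 3.77/4.93) = 0.35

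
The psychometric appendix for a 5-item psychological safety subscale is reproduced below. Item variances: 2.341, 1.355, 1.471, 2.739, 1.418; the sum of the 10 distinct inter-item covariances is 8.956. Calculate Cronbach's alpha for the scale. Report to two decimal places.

Cronbach's alpha = 0.82

sum of item variances = 2.341 + 1.355 + 1.471 + 2.739 + 1.418 = 9.324
Sum of distinct covariances = 8.956
Var(T) = sum of item variances + 2·Σcov = 9.324 + 2 × 8.956 = 27.236
α = (5/4)·(1 − 9.324/27.236) = 0.82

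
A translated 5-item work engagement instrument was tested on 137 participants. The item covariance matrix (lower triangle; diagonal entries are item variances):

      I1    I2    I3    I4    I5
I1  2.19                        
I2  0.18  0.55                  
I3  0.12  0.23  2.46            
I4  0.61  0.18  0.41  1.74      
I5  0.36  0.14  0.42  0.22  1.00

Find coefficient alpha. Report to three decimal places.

sum of item variances = 2.19 + 0.55 + 2.46 + 1.74 + 1.00 = 7.94
Sum of the distinct covariances = 2.87
σ²_total = 7.94 + 2 × 2.87 = 13.68
α = (k/(k−1))·(1 − sum of item variances/σ²_total) = (5/4)·(1 − 7.94/13.68) = 0.524

coefficient alpha = 0.524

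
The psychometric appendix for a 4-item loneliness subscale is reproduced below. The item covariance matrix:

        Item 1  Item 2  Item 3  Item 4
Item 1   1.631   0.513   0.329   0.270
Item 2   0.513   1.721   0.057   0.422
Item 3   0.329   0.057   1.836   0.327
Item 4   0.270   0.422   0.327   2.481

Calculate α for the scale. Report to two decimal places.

Σσᵢ² = 1.631 + 1.721 + 1.836 + 2.481 = 7.669
Sum of the distinct covariances = 1.918
Var(T) = 7.669 + 2 × 1.918 = 11.505
α = (k/(k−1))·(1 − Σσᵢ²/Var(T)) = (4/3)·(1 − 7.669/11.505) = 0.44

α = 0.44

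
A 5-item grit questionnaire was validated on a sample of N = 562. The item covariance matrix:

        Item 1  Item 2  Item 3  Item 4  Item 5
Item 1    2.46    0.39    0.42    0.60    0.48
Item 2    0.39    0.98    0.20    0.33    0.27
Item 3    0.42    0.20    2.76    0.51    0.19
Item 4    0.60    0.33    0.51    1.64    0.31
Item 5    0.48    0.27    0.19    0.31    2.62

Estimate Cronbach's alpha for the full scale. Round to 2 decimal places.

α = 0.52

ΣVar(i) = 2.46 + 0.98 + 2.76 + 1.64 + 2.62 = 10.46
Sum of the distinct covariances = 3.70
σ²_T = 10.46 + 2 × 3.70 = 17.86
α = (k/(k−1))·(1 − ΣVar(i)/σ²_T) = (5/4)·(1 − 10.46/17.86) = 0.52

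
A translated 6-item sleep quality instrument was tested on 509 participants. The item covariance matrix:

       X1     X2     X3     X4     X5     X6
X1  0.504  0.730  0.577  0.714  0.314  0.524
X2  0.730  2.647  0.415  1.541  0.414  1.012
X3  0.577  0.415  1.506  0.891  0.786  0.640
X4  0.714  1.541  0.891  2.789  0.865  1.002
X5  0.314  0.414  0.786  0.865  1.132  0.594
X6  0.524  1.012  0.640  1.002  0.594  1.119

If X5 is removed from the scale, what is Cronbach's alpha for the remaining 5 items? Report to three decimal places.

Remaining items: X1, X2, X3, X4, X6 (k = 5).
Σσᵢ² = 0.504 + 2.647 + 1.506 + 2.789 + 1.119 = 8.565
Var(T) = 8.565 + 2 × 8.046 = 24.657
α (item deleted) = (5/4)·(1 − 8.565/24.657) = 0.816

α = 0.816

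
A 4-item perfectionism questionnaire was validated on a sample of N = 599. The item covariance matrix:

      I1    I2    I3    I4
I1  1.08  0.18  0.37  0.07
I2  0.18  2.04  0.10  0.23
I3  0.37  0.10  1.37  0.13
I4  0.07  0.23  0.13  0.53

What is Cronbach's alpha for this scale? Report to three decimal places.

sum of item variances = 1.08 + 2.04 + 1.37 + 0.53 = 5.02
Σ_{i<j} σ_ij = 1.08
σ²_total = 5.02 + 2 × 1.08 = 7.18
α = (k/(k−1))·(1 − sum of item variances/σ²_total) = (4/3)·(1 − 5.02/7.18) = 0.401

Cronbach's alpha = 0.401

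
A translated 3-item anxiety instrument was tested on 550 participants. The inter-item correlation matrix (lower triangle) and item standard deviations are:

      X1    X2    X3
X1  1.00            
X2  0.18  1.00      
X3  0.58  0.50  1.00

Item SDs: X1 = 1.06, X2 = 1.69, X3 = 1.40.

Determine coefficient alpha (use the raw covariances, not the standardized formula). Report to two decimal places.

Σσ²ᵢ = 1.06² + 1.69² + 1.40² = 5.9397
Covariances σ_ij = r_ij · s_i · s_j:
  σ(X1,X2) = 0.18 × 1.06 × 1.69 = 0.3225
  σ(X1,X3) = 0.58 × 1.06 × 1.40 = 0.8607
  σ(X2,X3) = 0.50 × 1.69 × 1.40 = 1.1830
σ²_T = Σσ²ᵢ + 2·Σσ_ij = 5.9397 + 2 × 2.3662 = 10.6721
α = (3/2)·(1 − 5.9397/10.6721) = 0.67

coefficient alpha = 0.67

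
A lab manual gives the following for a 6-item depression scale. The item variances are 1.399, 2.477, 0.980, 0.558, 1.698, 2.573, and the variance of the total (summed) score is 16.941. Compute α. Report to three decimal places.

sum of item variances = 1.399 + 2.477 + 0.980 + 0.558 + 1.698 + 2.573 = 9.685
α = (k/(k−1))·(1 − sum of item variances/σ²_T) = (6/5)·(1 − 9.685/16.941) = 0.514

α = 0.514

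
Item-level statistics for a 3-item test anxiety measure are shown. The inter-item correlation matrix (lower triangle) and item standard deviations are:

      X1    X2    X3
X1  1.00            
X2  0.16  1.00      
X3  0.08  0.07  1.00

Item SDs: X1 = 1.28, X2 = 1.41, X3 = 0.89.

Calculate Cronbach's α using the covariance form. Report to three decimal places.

α = 0.262

Σσ²ᵢ = 1.28² + 1.41² + 0.89² = 4.4186
Covariances σ_ij = r_ij · s_i · s_j:
  σ(X1,X2) = 0.16 × 1.28 × 1.41 = 0.2888
  σ(X1,X3) = 0.08 × 1.28 × 0.89 = 0.0911
  σ(X2,X3) = 0.07 × 1.41 × 0.89 = 0.0878
σ²_T = Σσ²ᵢ + 2·Σσ_ij = 4.4186 + 2 × 0.4677 = 5.3540
α = (3/2)·(1 − 4.4186/5.3540) = 0.262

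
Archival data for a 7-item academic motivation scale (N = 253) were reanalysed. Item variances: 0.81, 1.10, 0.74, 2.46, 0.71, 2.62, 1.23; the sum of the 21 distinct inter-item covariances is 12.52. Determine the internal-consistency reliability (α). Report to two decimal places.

sum of item variances = 0.81 + 1.10 + 0.74 + 2.46 + 0.71 + 2.62 + 1.23 = 9.67
Sum of distinct covariances = 12.52
Var(T) = sum of item variances + 2·Σcov = 9.67 + 2 × 12.52 = 34.71
α = (7/6)·(1 − 9.67/34.71) = 0.84

α = 0.84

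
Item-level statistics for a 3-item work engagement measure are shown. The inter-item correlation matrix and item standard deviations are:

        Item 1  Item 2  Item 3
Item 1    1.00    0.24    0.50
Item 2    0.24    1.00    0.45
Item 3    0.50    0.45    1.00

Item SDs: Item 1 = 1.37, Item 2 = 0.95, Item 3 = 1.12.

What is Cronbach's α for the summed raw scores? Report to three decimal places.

Σσ²ᵢ = 1.37² + 0.95² + 1.12² = 4.0338
Covariances σ_ij = r_ij · s_i · s_j:
  σ(Item 1,Item 2) = 0.24 × 1.37 × 0.95 = 0.3124
  σ(Item 1,Item 3) = 0.50 × 1.37 × 1.12 = 0.7672
  σ(Item 2,Item 3) = 0.45 × 0.95 × 1.12 = 0.4788
σ²_T = Σσ²ᵢ + 2·Σσ_ij = 4.0338 + 2 × 1.5584 = 7.1506
α = (3/2)·(1 − 4.0338/7.1506) = 0.654

Cronbach's α = 0.654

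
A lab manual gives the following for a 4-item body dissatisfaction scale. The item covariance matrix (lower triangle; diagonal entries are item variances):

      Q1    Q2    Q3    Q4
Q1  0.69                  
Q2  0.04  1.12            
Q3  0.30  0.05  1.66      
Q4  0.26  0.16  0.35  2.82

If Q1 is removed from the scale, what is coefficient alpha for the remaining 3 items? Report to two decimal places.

coefficient alpha = 0.25

Remaining items: Q2, Q3, Q4 (k = 3).
sum of item variances = 1.12 + 1.66 + 2.82 = 5.60
total variance = 5.60 + 2 × 0.56 = 6.72
α (item deleted) = (3/2)·(1 − 5.60/6.72) = 0.25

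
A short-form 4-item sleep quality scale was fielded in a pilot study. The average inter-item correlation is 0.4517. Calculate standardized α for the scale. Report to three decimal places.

Standardized α = k·r̄ / (1 + (k−1)·r̄) = 4 × 0.4517 / (1 + 3 × 0.4517)
  = 1.8068 / 2.3551 = 0.767

standardized α = 0.767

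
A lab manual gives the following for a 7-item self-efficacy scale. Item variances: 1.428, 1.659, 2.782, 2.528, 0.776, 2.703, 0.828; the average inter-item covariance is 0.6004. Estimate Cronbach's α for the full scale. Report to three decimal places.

ΣVar(i) = 1.428 + 1.659 + 2.782 + 2.528 + 0.776 + 2.703 + 0.828 = 12.704
Sum of the 21 distinct covariances = 21 × 0.6004 = 12.6084
σ²_T = ΣVar(i) + 2·Σcov = 12.704 + 2 × 12.6084 = 37.9208
α = (7/6)·(1 − 12.704/37.9208) = 0.776

α = 0.776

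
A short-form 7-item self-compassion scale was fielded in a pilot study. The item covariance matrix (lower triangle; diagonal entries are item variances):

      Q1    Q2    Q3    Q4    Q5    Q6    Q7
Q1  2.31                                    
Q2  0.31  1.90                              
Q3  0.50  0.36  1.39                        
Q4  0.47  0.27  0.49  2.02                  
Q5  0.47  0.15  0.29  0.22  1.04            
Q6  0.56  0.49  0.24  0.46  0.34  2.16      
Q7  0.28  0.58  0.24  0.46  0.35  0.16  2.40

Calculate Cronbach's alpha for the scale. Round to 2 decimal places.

sum of item variances = 2.31 + 1.90 + 1.39 + 2.02 + 1.04 + 2.16 + 2.40 = 13.22
Sum of the distinct covariances = 7.69
Var(T) = 13.22 + 2 × 7.69 = 28.60
α = (k/(k−1))·(1 − sum of item variances/Var(T)) = (7/6)·(1 − 13.22/28.60) = 0.63

α = 0.63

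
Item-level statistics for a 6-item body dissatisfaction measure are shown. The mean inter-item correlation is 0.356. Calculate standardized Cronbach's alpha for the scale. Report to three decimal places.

Standardized α = k·r̄ / (1 + (k−1)·r̄) = 6 × 0.356 / (1 + 5 × 0.356)
  = 2.1360 / 2.7800 = 0.768

α = 0.768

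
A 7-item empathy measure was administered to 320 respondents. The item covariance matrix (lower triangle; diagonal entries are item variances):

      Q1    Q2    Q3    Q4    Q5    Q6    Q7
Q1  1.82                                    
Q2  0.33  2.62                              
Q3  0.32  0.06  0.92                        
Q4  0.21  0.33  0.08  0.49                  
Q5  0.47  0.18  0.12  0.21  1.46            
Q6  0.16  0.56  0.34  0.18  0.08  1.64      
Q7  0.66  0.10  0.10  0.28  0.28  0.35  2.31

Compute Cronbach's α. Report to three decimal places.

Σσ²ᵢ = 1.82 + 2.62 + 0.92 + 0.49 + 1.46 + 1.64 + 2.31 = 11.26
Sum of off-diagonal covariances = 5.40
Var(T) = 11.26 + 2 × 5.40 = 22.06
α = (k/(k−1))·(1 − Σσ²ᵢ/Var(T)) = (7/6)·(1 − 11.26/22.06) = 0.571

Cronbach's α = 0.571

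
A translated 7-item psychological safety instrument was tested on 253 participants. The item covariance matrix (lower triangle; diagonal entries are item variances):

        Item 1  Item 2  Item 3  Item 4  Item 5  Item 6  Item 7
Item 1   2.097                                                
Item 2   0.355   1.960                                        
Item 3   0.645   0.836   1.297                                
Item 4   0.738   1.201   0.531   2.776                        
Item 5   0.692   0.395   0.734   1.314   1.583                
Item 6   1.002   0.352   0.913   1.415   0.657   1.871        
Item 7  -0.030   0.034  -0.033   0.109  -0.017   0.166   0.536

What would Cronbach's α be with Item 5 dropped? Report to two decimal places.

Cronbach's α = 0.73

Remaining items: Item 1, Item 2, Item 3, Item 4, Item 6, Item 7 (k = 6).
sum of item variances = 2.097 + 1.960 + 1.297 + 2.776 + 1.871 + 0.536 = 10.537
total variance = 10.537 + 2 × 8.234 = 27.005
α (item deleted) = (6/5)·(1 − 10.537/27.005) = 0.73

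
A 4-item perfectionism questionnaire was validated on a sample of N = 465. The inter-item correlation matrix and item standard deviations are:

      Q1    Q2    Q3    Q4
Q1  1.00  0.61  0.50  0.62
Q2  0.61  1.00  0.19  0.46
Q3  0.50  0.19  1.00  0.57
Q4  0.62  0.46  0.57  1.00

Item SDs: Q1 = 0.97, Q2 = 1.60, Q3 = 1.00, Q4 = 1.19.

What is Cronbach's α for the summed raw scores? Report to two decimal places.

Σσ²ᵢ = 0.97² + 1.60² + 1.00² + 1.19² = 5.9170
Covariances σ_ij = r_ij · s_i · s_j:
  σ(Q1,Q2) = 0.61 × 0.97 × 1.60 = 0.9467
  σ(Q1,Q3) = 0.50 × 0.97 × 1.00 = 0.4850
  σ(Q1,Q4) = 0.62 × 0.97 × 1.19 = 0.7157
  σ(Q2,Q3) = 0.19 × 1.60 × 1.00 = 0.3040
  σ(Q2,Q4) = 0.46 × 1.60 × 1.19 = 0.8758
  σ(Q3,Q4) = 0.57 × 1.00 × 1.19 = 0.6783
σ²_T = Σσ²ᵢ + 2·Σσ_ij = 5.9170 + 2 × 4.0055 = 13.9280
α = (4/3)·(1 − 5.9170/13.9280) = 0.77

Cronbach's α = 0.77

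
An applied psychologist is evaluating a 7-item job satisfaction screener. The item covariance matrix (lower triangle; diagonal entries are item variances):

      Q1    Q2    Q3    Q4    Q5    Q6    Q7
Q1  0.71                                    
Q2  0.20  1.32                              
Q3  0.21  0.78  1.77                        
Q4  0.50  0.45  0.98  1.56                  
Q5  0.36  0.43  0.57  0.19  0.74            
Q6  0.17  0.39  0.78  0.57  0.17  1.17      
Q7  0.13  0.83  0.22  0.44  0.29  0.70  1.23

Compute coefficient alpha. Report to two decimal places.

ΣVar(i) = 0.71 + 1.32 + 1.77 + 1.56 + 0.74 + 1.17 + 1.23 = 8.50
Σ_{i<j} σ_ij = 9.36
σ²_T = 8.50 + 2 × 9.36 = 27.22
α = (k/(k−1))·(1 − ΣVar(i)/σ²_T) = (7/6)·(1 − 8.50/27.22) = 0.80

α = 0.80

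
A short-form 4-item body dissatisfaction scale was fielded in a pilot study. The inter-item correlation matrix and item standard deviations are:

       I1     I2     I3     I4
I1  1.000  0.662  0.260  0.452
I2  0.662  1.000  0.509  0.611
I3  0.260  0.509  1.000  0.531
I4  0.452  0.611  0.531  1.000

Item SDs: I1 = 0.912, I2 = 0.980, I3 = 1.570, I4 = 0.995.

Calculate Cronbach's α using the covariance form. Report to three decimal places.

Σσ²ᵢ = 0.912² + 0.980² + 1.570² + 0.995² = 5.2471
Covariances σ_ij = r_ij · s_i · s_j:
  σ(I1,I2) = 0.662 × 0.912 × 0.980 = 0.5917
  σ(I1,I3) = 0.260 × 0.912 × 1.570 = 0.3723
  σ(I1,I4) = 0.452 × 0.912 × 0.995 = 0.4102
  σ(I2,I3) = 0.509 × 0.980 × 1.570 = 0.7831
  σ(I2,I4) = 0.611 × 0.980 × 0.995 = 0.5958
  σ(I3,I4) = 0.531 × 1.570 × 0.995 = 0.8295
σ²_T = Σσ²ᵢ + 2·Σσ_ij = 5.2471 + 2 × 3.5826 = 12.4123
α = (4/3)·(1 − 5.2471/12.4123) = 0.770

Cronbach's α = 0.770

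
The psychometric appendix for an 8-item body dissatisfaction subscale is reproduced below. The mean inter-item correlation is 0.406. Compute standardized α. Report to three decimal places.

α = 0.845

Standardized α = k·r̄ / (1 + (k−1)·r̄) = 8 × 0.406 / (1 + 7 × 0.406)
  = 3.2480 / 3.8420 = 0.845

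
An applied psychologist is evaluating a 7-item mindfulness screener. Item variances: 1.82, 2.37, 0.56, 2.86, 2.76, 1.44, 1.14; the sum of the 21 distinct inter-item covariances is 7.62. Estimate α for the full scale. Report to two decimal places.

Σσ²ᵢ = 1.82 + 2.37 + 0.56 + 2.86 + 2.76 + 1.44 + 1.14 = 12.95
Sum of distinct covariances = 7.62
Var(T) = Σσ²ᵢ + 2·Σcov = 12.95 + 2 × 7.62 = 28.19
α = (7/6)·(1 − 12.95/28.19) = 0.63

α = 0.63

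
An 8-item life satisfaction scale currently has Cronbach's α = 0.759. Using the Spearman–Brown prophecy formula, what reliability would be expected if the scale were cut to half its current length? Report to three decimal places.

predicted reliability = 0.612

Length factor m = 1/2
α' = m·α / (1 − (1−m)·α)
   = 1/2 × 0.759 / (1 − (1 − 1/2) × 0.759)
   = 0.3795 / 0.6205 = 0.612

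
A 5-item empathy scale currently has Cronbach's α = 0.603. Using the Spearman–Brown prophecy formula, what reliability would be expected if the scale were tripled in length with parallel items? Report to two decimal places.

predicted reliability = 0.82

Length factor m = 3
α' = m·α / (1 + (m−1)·α)
   = 3 × 0.603 / (1 + (3 − 1) × 0.603)
   = 1.8090 / 2.2060 = 0.82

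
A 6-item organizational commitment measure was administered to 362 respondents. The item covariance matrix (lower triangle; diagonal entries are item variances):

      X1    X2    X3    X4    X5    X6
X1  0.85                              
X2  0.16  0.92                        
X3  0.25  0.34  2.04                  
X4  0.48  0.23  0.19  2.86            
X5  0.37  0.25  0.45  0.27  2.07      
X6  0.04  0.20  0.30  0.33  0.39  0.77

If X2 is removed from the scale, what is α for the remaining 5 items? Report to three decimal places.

α = 0.521

Remaining items: X1, X3, X4, X5, X6 (k = 5).
sum of item variances = 0.85 + 2.04 + 2.86 + 2.07 + 0.77 = 8.59
σ²_T = 8.59 + 2 × 3.07 = 14.73
α (item deleted) = (5/4)·(1 − 8.59/14.73) = 0.521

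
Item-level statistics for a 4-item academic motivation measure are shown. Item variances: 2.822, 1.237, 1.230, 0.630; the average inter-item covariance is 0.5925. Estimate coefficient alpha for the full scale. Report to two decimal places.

Σσ²ᵢ = 2.822 + 1.237 + 1.230 + 0.630 = 5.919
Sum of the 6 distinct covariances = 6 × 0.5925 = 3.5550
σ²_total = Σσ²ᵢ + 2·Σcov = 5.919 + 2 × 3.5550 = 13.0290
α = (4/3)·(1 − 5.919/13.0290) = 0.73

α = 0.73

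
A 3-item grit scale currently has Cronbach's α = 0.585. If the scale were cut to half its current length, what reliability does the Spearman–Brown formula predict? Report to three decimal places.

predicted reliability = 0.413

Length factor m = 1/2
α' = m·α / (1 − (1−m)·α)
   = 1/2 × 0.585 / (1 − (1 − 1/2) × 0.585)
   = 0.2925 / 0.7075 = 0.413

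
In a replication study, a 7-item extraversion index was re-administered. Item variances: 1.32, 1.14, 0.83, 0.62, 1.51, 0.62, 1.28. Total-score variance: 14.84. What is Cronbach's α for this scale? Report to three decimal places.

sum of item variances = 1.32 + 1.14 + 0.83 + 0.62 + 1.51 + 0.62 + 1.28 = 7.32
α = (k/(k−1))·(1 − sum of item variances/Var(T)) = (7/6)·(1 − 7.32/14.84) = 0.591

Cronbach's α = 0.591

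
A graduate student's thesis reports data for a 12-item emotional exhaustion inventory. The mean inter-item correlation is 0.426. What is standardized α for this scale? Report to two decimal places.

α = 0.90

Standardized α = k·r̄ / (1 + (k−1)·r̄) = 12 × 0.426 / (1 + 11 × 0.426)
  = 5.1120 / 5.6860 = 0.90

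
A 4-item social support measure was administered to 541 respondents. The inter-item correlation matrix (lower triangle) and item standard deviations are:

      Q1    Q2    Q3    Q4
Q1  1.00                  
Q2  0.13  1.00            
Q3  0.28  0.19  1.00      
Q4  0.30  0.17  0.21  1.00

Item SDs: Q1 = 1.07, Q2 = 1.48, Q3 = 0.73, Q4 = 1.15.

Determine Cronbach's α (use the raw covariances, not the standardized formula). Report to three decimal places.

Σσ²ᵢ = 1.07² + 1.48² + 0.73² + 1.15² = 5.1907
Covariances σ_ij = r_ij · s_i · s_j:
  σ(Q1,Q2) = 0.13 × 1.07 × 1.48 = 0.2059
  σ(Q1,Q3) = 0.28 × 1.07 × 0.73 = 0.2187
  σ(Q1,Q4) = 0.30 × 1.07 × 1.15 = 0.3691
  σ(Q2,Q3) = 0.19 × 1.48 × 0.73 = 0.2053
  σ(Q2,Q4) = 0.17 × 1.48 × 1.15 = 0.2893
  σ(Q3,Q4) = 0.21 × 0.73 × 1.15 = 0.1763
σ²_T = Σσ²ᵢ + 2·Σσ_ij = 5.1907 + 2 × 1.4646 = 8.1199
α = (4/3)·(1 − 5.1907/8.1199) = 0.481

Cronbach's α = 0.481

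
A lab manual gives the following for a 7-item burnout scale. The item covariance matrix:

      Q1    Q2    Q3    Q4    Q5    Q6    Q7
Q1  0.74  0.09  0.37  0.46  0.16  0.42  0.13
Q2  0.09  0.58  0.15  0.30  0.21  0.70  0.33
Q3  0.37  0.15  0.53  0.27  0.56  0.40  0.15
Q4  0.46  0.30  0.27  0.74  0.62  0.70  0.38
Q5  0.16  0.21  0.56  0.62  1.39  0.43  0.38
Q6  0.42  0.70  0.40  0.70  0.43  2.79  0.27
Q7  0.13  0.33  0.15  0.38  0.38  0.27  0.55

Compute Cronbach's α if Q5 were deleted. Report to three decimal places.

α = 0.760

Remaining items: Q1, Q2, Q3, Q4, Q6, Q7 (k = 6).
ΣVar(i) = 0.74 + 0.58 + 0.53 + 0.74 + 2.79 + 0.55 = 5.93
σ²_T = 5.93 + 2 × 5.12 = 16.17
α (item deleted) = (6/5)·(1 − 5.93/16.17) = 0.760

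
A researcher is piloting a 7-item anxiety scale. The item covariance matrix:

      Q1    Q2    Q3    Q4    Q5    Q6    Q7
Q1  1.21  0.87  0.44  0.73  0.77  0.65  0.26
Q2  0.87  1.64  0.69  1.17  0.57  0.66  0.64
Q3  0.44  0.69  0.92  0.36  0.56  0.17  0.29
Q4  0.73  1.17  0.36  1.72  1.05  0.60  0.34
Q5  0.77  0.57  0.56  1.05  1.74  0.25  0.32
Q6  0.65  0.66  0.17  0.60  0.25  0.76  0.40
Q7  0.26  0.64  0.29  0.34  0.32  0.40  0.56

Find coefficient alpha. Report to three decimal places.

α = 0.856

Σσᵢ² = 1.21 + 1.64 + 0.92 + 1.72 + 1.74 + 0.76 + 0.56 = 8.55
Sum of off-diagonal covariances = 11.79
σ²_T = 8.55 + 2 × 11.79 = 32.13
α = (k/(k−1))·(1 − Σσᵢ²/σ²_T) = (7/6)·(1 − 8.55/32.13) = 0.856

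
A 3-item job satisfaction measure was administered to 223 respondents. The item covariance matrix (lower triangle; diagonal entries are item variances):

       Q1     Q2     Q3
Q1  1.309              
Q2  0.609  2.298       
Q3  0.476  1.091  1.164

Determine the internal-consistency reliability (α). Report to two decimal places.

ΣVar(i) = 1.309 + 2.298 + 1.164 = 4.771
Σ_{i<j} σ_ij = 2.176
σ²_T = 4.771 + 2 × 2.176 = 9.123
α = (k/(k−1))·(1 − ΣVar(i)/σ²_T) = (3/2)·(1 − 4.771/9.123) = 0.72

α = 0.72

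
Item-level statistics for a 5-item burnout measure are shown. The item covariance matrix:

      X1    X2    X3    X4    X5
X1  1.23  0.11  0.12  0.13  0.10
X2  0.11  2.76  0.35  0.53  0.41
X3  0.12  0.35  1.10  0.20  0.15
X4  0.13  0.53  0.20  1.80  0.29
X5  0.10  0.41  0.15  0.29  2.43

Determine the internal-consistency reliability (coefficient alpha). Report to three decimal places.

α = 0.424

Σσᵢ² = 1.23 + 2.76 + 1.10 + 1.80 + 2.43 = 9.32
Σ_{i<j} σ_ij = 2.39
σ²_T = 9.32 + 2 × 2.39 = 14.10
α = (k/(k−1))·(1 − Σσᵢ²/σ²_T) = (5/4)·(1 − 9.32/14.10) = 0.424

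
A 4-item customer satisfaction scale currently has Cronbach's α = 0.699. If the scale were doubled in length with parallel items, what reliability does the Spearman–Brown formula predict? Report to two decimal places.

predicted reliability = 0.82

Length factor m = 2
α' = m·α / (1 + (m−1)·α)
   = 2 × 0.699 / (1 + (2 − 1) × 0.699)
   = 1.3980 / 1.6990 = 0.82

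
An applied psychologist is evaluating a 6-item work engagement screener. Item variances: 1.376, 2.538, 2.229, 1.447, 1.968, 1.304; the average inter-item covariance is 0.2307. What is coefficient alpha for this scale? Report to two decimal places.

ΣVar(i) = 1.376 + 2.538 + 2.229 + 1.447 + 1.968 + 1.304 = 10.862
Sum of the 15 distinct covariances = 15 × 0.2307 = 3.4605
σ²_total = ΣVar(i) + 2·Σcov = 10.862 + 2 × 3.4605 = 17.7830
α = (6/5)·(1 − 10.862/17.7830) = 0.47

coefficient alpha = 0.47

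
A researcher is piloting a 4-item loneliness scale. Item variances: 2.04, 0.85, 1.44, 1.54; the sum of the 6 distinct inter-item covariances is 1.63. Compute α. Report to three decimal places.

Σσᵢ² = 2.04 + 0.85 + 1.44 + 1.54 = 5.87
Sum of distinct covariances = 1.63
σ²_T = Σσᵢ² + 2·Σcov = 5.87 + 2 × 1.63 = 9.13
α = (4/3)·(1 − 5.87/9.13) = 0.476

α = 0.476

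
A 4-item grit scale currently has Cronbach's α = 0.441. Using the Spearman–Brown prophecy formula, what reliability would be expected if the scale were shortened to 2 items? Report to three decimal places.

Length factor m = 2/4 = 0.5000
α' = m·α / (1 − (1−m)·α)
   = 2/4 × 0.441 / (1 − (1 − 2/4) × 0.441)
   = 0.2205 / 0.7795 = 0.283

predicted reliability = 0.283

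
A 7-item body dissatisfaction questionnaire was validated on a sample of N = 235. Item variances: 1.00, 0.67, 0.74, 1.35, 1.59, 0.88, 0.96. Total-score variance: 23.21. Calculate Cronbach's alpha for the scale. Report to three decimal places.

Σσ²ᵢ = 1.00 + 0.67 + 0.74 + 1.35 + 1.59 + 0.88 + 0.96 = 7.19
α = (k/(k−1))·(1 − Σσ²ᵢ/total variance) = (7/6)·(1 − 7.19/23.21) = 0.805

α = 0.805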